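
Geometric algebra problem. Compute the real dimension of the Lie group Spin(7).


Spin(n) double-covers SO(n); both have Lie algebra so(n) of dimension n(n-1)/2.
n = 7
n(n-1) = 7 * 6 = 42
dim Spin(7) = 42/2 = 21


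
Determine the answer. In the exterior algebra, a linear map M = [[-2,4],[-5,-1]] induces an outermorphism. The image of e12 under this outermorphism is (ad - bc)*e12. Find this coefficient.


The outermorphism of a linear map f sends e1^e2 to f(e1)^f(e2).
f(e1) = -2*e1 - 5*e2
f(e2) = 4*e1 - 1*e2
f(e1) ^ f(e2) = (-2*e1 - 5*e2) ^ (4*e1 - 1*e2)
= (-2)*(-1)*e12 + (-5)*4*e21
= (2 - (-20))*e12
= 22*e12
Coefficient = 22


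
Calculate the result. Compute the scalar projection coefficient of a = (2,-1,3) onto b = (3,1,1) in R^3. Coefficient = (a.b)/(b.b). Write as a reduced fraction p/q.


Projection coefficient = (a . b) / (b . b)
a . b = 2*3 + (-1)*1 + 3*1
= 6 + (-1) + 3 = 8
b . b = 3^2 + 1^2 + 1^2
= 9 + 1 + 1 = 11
Coefficient = 8/11
In lowest terms: 8/11


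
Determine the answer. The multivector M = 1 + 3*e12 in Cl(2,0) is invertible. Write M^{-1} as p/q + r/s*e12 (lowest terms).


M = 1 + 3*e12, where e12^2 = -1.
Since M commutes with its reverse ~M = a - b*e12, M * ~M = a^2 - b^2*e12^2 = a^2 + b^2.
So M^{-1} = ~M / (a^2 + b^2) = (a - b*e12)/(a^2 + b^2).
a^2 + b^2 = 1 + 9 = 10
Scalar part = 1/10 = 1/10
Bivector coeff = -3/10 = -3/10
M^{-1} = 1/10 - 3/10*e12


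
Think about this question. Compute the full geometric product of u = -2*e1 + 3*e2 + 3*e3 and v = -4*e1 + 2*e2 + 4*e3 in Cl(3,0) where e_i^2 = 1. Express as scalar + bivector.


In Cl(3,0): e_i^2 = 1, e_ie_j = -e_je_i for i != j.
Scalar part = u . v = (-2)*(-4) + 3*2 + 3*4
= 8 + 6 + 12 = 26
e12 coeff = (-2)*2 - 3*(-4) = -4 - (-12) = 8
e13 coeff = (-2)*4 - 3*(-4) = -8 - (-12) = 4
e23 coeff = 3*4 - 3*2 = 12 - 6 = 6
uv = 26 + 8*e12 + 4*e13 + 6*e23


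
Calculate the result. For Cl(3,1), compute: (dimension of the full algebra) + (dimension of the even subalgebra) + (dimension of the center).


n = 3 + 1 = 4
Total dim = 2^4 = 16
Even subalgebra dim = 2^3 = 8
n is even, so center dim = 1
Sum = 16 + 8 + 1 = 25


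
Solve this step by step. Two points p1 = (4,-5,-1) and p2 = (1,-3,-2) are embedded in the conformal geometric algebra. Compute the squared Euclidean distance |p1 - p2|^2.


p1 - p2 = (3, -2, 1)
|p1 - p2|^2 = 3^2 + (-2)^2 + 1^2
= 9 + 4 + 1
= 14


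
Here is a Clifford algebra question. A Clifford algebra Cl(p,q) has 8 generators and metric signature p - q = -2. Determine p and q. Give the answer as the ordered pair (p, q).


We need p + q = 8 and p - q = -2.
Adding: 2p = 8 + (-2) = 6, so p = 3.
Then q = 8 - 3 = 5.
(p, q) = (3, 5)


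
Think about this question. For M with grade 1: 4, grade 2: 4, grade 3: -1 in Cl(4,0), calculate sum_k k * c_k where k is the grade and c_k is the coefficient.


Grade-weighted sum = sum of grade_k * coefficient_k
1*4 = 4
2*4 = 8
3*(-1) = -3
Total = 4 + 8 + (-3) = 9


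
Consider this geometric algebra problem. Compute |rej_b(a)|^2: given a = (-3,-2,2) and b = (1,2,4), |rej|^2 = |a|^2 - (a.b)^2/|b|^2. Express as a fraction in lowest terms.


|a|^2 = (-3)^2 + (-2)^2 + 2^2 = 17
|b|^2 = 1^2 + 2^2 + 4^2 = 21
a . b = (-3)*1 + (-2)*2 + 2*4 = 1
(a.b)^2 = 1^2 = 1
|rej|^2 = 17 - 1/21
= (357 - 1)/21
= 356/21
In lowest terms: 356/21


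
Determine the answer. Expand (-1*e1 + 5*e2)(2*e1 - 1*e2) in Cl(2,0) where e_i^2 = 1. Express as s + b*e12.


Expand: (-1*e1 + 5*e2)(2*e1 - 1*e2)
= (-1)*2*e1e1 + (-1)*(-1)*e1e2 + 5*2*e2e1 + 5*(-1)*e2e2
Using e1^2 = e2^2 = 1, e2e1 = -e1e2:
Scalar part s = (-1)*2 + 5*(-1) = -2 + (-5) = -7
Bivector part b = (-1)*(-1) - 5*2 = 1 - 10 = -9
uv = -7 - 9*e12


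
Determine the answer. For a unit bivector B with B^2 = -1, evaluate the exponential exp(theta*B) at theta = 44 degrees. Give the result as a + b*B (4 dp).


For a unit bivector B with B^2 = -1, the exponential series gives
e^(theta*B) = cos(theta) + sin(theta)*B (the GA analogue of Euler's formula).
theta = 44 degrees = 0.767945 rad
cos(44 deg) = 0.7193
sin(44 deg) = 0.6947
exp(theta*B) = 0.7193 + 0.6947*B


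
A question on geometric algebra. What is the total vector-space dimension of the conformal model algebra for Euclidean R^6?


The conformal model of R^6 uses Cl(7,1): the 6 Euclidean generators plus two extra orthogonal generators e+ (e+^2 = +1) and e- (e-^2 = -1), from which the null vectors e0, einf are built.
Number of generators m = 6 + 2 = 8.
dim Cl(p,q) = 2^m = 2^8 = 256


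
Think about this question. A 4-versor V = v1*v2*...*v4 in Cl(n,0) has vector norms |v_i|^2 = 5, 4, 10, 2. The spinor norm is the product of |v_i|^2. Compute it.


Spinor norm N(V) = |v1|^2 * |v2|^2 * ... * |v4|^2
= 5 * 4 * 10 * 2
Running product: 5, 20, 200, 400
N(V) = 400


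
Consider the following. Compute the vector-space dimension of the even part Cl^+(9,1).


Even subalgebra dimension = 2^(n-1)
n = 9 + 1 = 10
2^(10 - 1) = 2^9 = 512
Verification: sum of C(10,k) for even k = 1 + 45 + 210 + 210 + 45 + 1 = 512
Result = 512


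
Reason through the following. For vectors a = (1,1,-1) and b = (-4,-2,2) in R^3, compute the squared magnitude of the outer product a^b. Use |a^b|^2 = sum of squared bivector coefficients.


a wedge b = (a1*b2 - a2*b1)*e12 + (a1*b3 - a3*b1)*e13 + (a2*b3 - a3*b2)*e23
e12 coeff: 1*(-2) - 1*(-4) = -2 - (-4) = 2
e13 coeff: 1*2 - (-1)*(-4) = 2 - 4 = -2
e23 coeff: 1*2 - (-1)*(-2) = 2 - 2 = 0
|a wedge b|^2 = 2^2 + (-2)^2 + 0^2
= 4 + 4 + 0
= 8


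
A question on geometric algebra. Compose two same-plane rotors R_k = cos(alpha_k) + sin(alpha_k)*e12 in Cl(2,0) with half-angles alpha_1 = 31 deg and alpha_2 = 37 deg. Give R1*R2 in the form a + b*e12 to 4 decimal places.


Same-plane rotors commute and their half-angles add:
R1*R2 = cos(a1 + a2) + sin(a1 + a2)*e12.
a1 + a2 = 31 + 37 = 68 deg
cos(68 deg) = 0.3746
sin(68 deg) = 0.9272
R1*R2 = 0.3746 + 0.9272*e12


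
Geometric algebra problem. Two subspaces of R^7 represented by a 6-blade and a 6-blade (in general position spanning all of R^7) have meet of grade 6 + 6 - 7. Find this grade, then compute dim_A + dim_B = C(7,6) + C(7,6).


Meet grade = grade(A) + grade(B) - n
= 6 + 6 - 7 = 5
C(7,6) = 7
C(7,6) = 7
dim_A + dim_B = 7 + 7 = 14


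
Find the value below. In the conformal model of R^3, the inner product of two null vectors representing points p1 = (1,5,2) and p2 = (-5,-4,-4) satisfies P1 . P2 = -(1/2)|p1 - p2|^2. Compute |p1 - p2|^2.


p1 - p2 = (6, 9, 6)
|p1 - p2|^2 = 6^2 + 9^2 + 6^2
= 36 + 81 + 36
= 153


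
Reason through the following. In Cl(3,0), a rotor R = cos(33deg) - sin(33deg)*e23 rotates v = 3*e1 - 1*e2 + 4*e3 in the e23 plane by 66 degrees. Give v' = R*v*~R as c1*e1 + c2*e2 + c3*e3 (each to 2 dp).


Rotor R = cos(33deg) - sin(33deg)*e23
Rotation angle theta = 2 * 33 = 66 degrees in the e23 plane (e2 -> e3).
The component perpendicular to the plane (e1) is invariant: v'_1 = v1 = 3.00
cos(66deg) = 0.4067, sin(66deg) = 0.9135
v'_2 = v2*cos(theta) - v3*sin(theta) = -1*0.4067 - 4*0.9135 = -4.06
v'_3 = v2*sin(theta) + v3*cos(theta) = -1*0.9135 + 4*0.4067 = 0.71
v' = 3.00*e1 - 4.06*e2 + 0.71*e3


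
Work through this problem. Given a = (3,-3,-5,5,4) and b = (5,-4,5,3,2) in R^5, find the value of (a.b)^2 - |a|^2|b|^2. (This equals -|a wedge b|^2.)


a . b = 3*5 + (-3)*(-4) + (-5)*5 + 5*3 + 4*2
= 15 + 12 + (-25) + 15 + 8 = 25
|a|^2 = 3^2 + (-3)^2 + (-5)^2 + 5^2 + 4^2 = 84
|b|^2 = 5^2 + (-4)^2 + 5^2 + 3^2 + 2^2 = 79
(a.b)^2 = 25^2 = 625
|a|^2 * |b|^2 = 84 * 79 = 6636
Result = 625 - 6636 = -6011


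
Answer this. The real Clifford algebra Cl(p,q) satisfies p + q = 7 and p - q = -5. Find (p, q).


We need p + q = 7 and p - q = -5.
Adding: 2p = 7 + (-5) = 2, so p = 1.
Then q = 7 - 1 = 6.
(p, q) = (1, 6)


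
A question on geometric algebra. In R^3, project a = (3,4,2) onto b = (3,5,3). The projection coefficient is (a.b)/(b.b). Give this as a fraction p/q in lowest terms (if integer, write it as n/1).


Projection coefficient = (a . b) / (b . b)
a . b = 3*3 + 4*5 + 2*3
= 9 + 20 + 6 = 35
b . b = 3^2 + 5^2 + 3^2
= 9 + 25 + 9 = 43
Coefficient = 35/43
In lowest terms: 35/43


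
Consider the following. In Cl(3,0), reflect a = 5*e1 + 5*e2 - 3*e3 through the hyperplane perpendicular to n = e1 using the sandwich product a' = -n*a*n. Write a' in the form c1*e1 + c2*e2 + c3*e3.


Reflection formula: a' = -n*a*n, with n = e1 (unit vector, n^2 = 1).
For reflection through hyperplane perp to e1:
The component along e1 flips sign, others stay.
a = (5, 5, -3)
a' = (-5, 5, -3)
a' = -5*e1 + 5*e2 - 3*e3


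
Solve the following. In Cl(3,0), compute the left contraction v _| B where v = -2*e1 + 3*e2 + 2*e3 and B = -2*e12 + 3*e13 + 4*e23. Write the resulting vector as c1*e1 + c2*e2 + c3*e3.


Left contraction v _| B = <vB>_1 (grade-1 part of the geometric product vB).
Using e1_|e12 = e2, e2_|e12 = -e1, e1_|e13 = e3, e3_|e13 = -e1, e2_|e23 = e3, e3_|e23 = -e2:
e1 coeff: -v2*b12 - v3*b13 = -(3)*(-2) - (2)*(3) = 0
e2 coeff: v1*b12 - v3*b23 = (-2)*(-2) - (2)*(4) = -4
e3 coeff: v1*b13 + v2*b23 = (-2)*(3) + (3)*(4) = 6
v _| B = 0*e1 - 4*e2 + 6*e3


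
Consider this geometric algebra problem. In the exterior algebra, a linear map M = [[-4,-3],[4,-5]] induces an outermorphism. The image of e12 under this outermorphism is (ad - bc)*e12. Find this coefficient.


The outermorphism of a linear map f sends e1^e2 to f(e1)^f(e2).
f(e1) = -4*e1 + 4*e2
f(e2) = -3*e1 - 5*e2
f(e1) ^ f(e2) = (-4*e1 + 4*e2) ^ (-3*e1 - 5*e2)
= (-4)*(-5)*e12 + 4*(-3)*e21
= (20 - (-12))*e12
= 32*e12
Coefficient = 32


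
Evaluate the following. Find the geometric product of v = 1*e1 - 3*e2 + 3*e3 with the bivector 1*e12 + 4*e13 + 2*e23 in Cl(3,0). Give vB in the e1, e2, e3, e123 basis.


vB has grade-1 (vector) and grade-3 (trivector) parts: vB = (v _| B) + (v ^ B).
Vector part <vB>_1:
  e1: -v2*b12 - v3*b13 = -(-3)*(1) - (3)*(4) = -9
  e2: v1*b12 - v3*b23 = (1)*(1) - (3)*(2) = -5
  e3: v1*b13 + v2*b23 = (1)*(4) + (-3)*(2) = -2
Trivector part <vB>_3:
  e123: v1*b23 - v2*b13 + v3*b12 = (1)*(2) - (-3)*(4) + (3)*(1) = 17
vB = -9*e1 - 5*e2 - 2*e3 + 17*e123


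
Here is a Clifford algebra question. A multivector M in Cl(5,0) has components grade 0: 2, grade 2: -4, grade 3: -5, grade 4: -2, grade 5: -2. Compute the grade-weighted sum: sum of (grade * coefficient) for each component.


Grade-weighted sum = sum of grade_k * coefficient_k
0*2 = 0
2*(-4) = -8
3*(-5) = -15
4*(-2) = -8
5*(-2) = -10
Total = 0 + (-8) + (-15) + (-8) + (-10) = -41


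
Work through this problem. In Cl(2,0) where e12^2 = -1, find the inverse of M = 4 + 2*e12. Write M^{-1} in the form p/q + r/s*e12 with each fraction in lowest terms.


M = 4 + 2*e12, where e12^2 = -1.
Since M commutes with its reverse ~M = a - b*e12, M * ~M = a^2 - b^2*e12^2 = a^2 + b^2.
So M^{-1} = ~M / (a^2 + b^2) = (a - b*e12)/(a^2 + b^2).
a^2 + b^2 = 16 + 4 = 20
Scalar part = 4/20 = 1/5
Bivector coeff = -2/20 = -1/10
M^{-1} = 1/5 - 1/10*e12


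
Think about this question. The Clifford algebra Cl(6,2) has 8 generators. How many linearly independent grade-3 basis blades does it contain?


Number of grade-k basis blades in Cl(p,q) with n = p + q is C(n, k).
n = 6 + 2 = 8
C(8, 3) = 8! / (3! * 5!)
= 40320 / (6 * 120)
= 56


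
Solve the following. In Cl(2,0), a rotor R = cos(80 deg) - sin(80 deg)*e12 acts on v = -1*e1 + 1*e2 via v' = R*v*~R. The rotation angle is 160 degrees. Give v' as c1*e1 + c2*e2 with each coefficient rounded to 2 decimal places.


Rotor R = cos(80deg) - sin(80deg)*e12
Rotation angle theta = 2 * 80 = 160 degrees
v' = R*v*~R rotates v by theta.
cos(160deg) = -0.9397, sin(160deg) = 0.3420
v'_1 = -1*cos(160deg) - 1*sin(160deg)
= -1*(-0.9397) - 1*0.3420
= 0.60
v'_2 = -1*sin(160deg) + 1*cos(160deg)
= -1*0.3420 + 1*(-0.9397)
= -1.28
v' = 0.60*e1 - 1.28*e2


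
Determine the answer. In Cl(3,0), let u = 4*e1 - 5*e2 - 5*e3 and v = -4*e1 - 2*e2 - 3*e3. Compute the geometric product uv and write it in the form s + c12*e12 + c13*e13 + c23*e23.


In Cl(3,0): e_i^2 = 1, e_ie_j = -e_je_i for i != j.
Scalar part = u . v = 4*(-4) + (-5)*(-2) + (-5)*(-3)
= -16 + 10 + 15 = 9
e12 coeff = 4*(-2) - (-5)*(-4) = -8 - 20 = -28
e13 coeff = 4*(-3) - (-5)*(-4) = -12 - 20 = -32
e23 coeff = (-5)*(-3) - (-5)*(-2) = 15 - 10 = 5
uv = 9 - 28*e12 - 32*e13 + 5*e23


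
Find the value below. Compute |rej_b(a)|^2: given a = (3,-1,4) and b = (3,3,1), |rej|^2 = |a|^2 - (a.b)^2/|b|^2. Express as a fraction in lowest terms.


|a|^2 = 3^2 + (-1)^2 + 4^2 = 26
|b|^2 = 3^2 + 3^2 + 1^2 = 19
a . b = 3*3 + (-1)*3 + 4*1 = 10
(a.b)^2 = 10^2 = 100
|rej|^2 = 26 - 100/19
= (494 - 100)/19
= 394/19
In lowest terms: 394/19


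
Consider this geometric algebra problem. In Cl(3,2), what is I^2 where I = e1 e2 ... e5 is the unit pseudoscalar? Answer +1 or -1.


The pseudoscalar I = e1...e_n (product of all n generators) of Cl(p,q) satisfies I^2 = (-1)^(q + n(n-1)/2).
p = 3, q = 2, n = p + q = 5
n(n-1)/2 = 5 * 4 / 2 = 10
Exponent = q + n(n-1)/2 = 2 + 10 = 12
I^2 = (-1)^12 = +1


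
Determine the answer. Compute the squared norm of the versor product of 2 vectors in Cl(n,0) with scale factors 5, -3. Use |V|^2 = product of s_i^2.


Each vector v_i has |v_i|^2 = s_i^2
Squared scales: 5^2 = 25, (-3)^2 = 9
|V|^2 = 25 * 9
= 225


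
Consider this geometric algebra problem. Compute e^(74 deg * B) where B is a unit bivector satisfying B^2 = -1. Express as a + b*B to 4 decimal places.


For a unit bivector B with B^2 = -1, the exponential series gives
e^(theta*B) = cos(theta) + sin(theta)*B (the GA analogue of Euler's formula).
theta = 74 degrees = 1.291544 rad
cos(74 deg) = 0.2756
sin(74 deg) = 0.9613
exp(theta*B) = 0.2756 + 0.9613*B


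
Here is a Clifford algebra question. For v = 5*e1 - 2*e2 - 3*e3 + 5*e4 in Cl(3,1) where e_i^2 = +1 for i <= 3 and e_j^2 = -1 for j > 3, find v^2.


v^2 = sum of c_i^2 * e_i^2
Positive signature terms (e_i^2 = +1): 5^2 + (-2)^2 + (-3)^2 = 38
Negative signature terms (e_j^2 = -1): 5^2 = 25
v^2 = 38 - 25 = 13


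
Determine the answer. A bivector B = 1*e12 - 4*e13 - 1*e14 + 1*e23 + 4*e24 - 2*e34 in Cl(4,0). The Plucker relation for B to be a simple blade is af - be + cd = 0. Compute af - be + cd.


Plucker relation: af - be + cd
a*f = 1*(-2) = -2
b*e = (-4)*4 = -16
c*d = (-1)*1 = -1
af - be + cd = -2 - (-16) + (-1)
= 13


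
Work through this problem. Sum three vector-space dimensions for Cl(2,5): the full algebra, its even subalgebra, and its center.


n = 2 + 5 = 7
Total dim = 2^7 = 128
Even subalgebra dim = 2^6 = 64
n is odd, so center dim = 2
Sum = 128 + 64 + 2 = 194


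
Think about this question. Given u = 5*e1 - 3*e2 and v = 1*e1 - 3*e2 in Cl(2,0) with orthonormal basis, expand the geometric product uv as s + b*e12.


Expand: (5*e1 - 3*e2)(1*e1 - 3*e2)
= 5*1*e1e1 + 5*(-3)*e1e2 + (-3)*1*e2e1 + (-3)*(-3)*e2e2
Using e1^2 = e2^2 = 1, e2e1 = -e1e2:
Scalar part s = 5*1 + (-3)*(-3) = 5 + 9 = 14
Bivector part b = 5*(-3) - (-3)*1 = -15 - (-3) = -12
uv = 14 - 12*e12


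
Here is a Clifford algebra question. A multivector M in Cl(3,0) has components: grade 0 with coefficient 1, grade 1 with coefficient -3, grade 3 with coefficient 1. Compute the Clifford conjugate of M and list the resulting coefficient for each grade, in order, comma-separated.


Clifford conjugate sign for grade k: (-1)^(k(k+1)/2)
Grade 0: (-1)^(0*1/2) = (-1)^0 = 1, coeff 1 -> 1
Grade 1: (-1)^(1*2/2) = (-1)^1 = -1, coeff -3 -> 3
Grade 3: (-1)^(3*4/2) = (-1)^6 = 1, coeff 1 -> 1
Conjugated coefficients: 1, 3, 1


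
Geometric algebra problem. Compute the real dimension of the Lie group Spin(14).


Spin(n) double-covers SO(n); both have Lie algebra so(n) of dimension n(n-1)/2.
n = 14
n(n-1) = 14 * 13 = 182
dim Spin(14) = 182/2 = 91


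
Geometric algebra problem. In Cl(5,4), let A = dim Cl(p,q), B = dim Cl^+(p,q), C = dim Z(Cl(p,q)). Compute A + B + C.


n = 5 + 4 = 9
Total dim = 2^9 = 512
Even subalgebra dim = 2^8 = 256
n is odd, so center dim = 2
Sum = 512 + 256 + 2 = 770


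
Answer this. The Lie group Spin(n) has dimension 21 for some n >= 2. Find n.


dim Spin(n) = dim so(n) = n(n-1)/2.
Solve n(n-1)/2 = 21, i.e. n^2 - n - 42 = 0.
Discriminant = 1 + 8*21 = 169
n = (1 + sqrt(169))/2 = (1 + 13)/2 = 7


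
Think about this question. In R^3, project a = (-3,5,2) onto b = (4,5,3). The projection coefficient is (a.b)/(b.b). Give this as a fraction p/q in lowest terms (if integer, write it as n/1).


Projection coefficient = (a . b) / (b . b)
a . b = (-3)*4 + 5*5 + 2*3
= -12 + 25 + 6 = 19
b . b = 4^2 + 5^2 + 3^2
= 16 + 25 + 9 = 50
Coefficient = 19/50
In lowest terms: 19/50


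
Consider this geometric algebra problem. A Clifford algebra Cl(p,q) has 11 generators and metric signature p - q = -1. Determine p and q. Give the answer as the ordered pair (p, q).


We need p + q = 11 and p - q = -1.
Adding: 2p = 11 + (-1) = 10, so p = 5.
Then q = 11 - 5 = 6.
(p, q) = (5, 6)


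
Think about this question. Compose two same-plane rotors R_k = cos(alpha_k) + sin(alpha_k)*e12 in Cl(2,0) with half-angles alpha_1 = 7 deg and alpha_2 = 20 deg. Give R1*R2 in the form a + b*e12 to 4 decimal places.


Same-plane rotors commute and their half-angles add:
R1*R2 = cos(a1 + a2) + sin(a1 + a2)*e12.
a1 + a2 = 7 + 20 = 27 deg
cos(27 deg) = 0.8910
sin(27 deg) = 0.4540
R1*R2 = 0.8910 + 0.4540*e12


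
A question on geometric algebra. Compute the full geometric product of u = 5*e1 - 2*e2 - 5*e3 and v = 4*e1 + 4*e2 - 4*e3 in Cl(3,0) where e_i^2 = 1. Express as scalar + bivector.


In Cl(3,0): e_i^2 = 1, e_ie_j = -e_je_i for i != j.
Scalar part = u . v = 5*4 + (-2)*4 + (-5)*(-4)
= 20 + (-8) + 20 = 32
e12 coeff = 5*4 - (-2)*4 = 20 - (-8) = 28
e13 coeff = 5*(-4) - (-5)*4 = -20 - (-20) = 0
e23 coeff = (-2)*(-4) - (-5)*4 = 8 - (-20) = 28
uv = 32 + 28*e12 + 0*e13 + 28*e23


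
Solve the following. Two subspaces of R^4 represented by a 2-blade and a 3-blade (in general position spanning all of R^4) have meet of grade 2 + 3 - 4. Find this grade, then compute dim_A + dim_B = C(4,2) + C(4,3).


Meet grade = grade(A) + grade(B) - n
= 2 + 3 - 4 = 1
C(4,2) = 6
C(4,3) = 4
dim_A + dim_B = 6 + 4 = 10


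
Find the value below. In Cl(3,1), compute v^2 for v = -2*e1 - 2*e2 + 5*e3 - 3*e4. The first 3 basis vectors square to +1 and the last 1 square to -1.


v^2 = sum of c_i^2 * e_i^2
Positive signature terms (e_i^2 = +1): (-2)^2 + (-2)^2 + 5^2 = 33
Negative signature terms (e_j^2 = -1): (-3)^2 = 9
v^2 = 33 - 9 = 24


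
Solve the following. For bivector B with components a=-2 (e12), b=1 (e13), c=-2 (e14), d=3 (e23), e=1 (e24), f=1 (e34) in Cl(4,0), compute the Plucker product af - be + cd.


Plucker relation: af - be + cd
a*f = (-2)*1 = -2
b*e = 1*1 = 1
c*d = (-2)*3 = -6
af - be + cd = -2 - 1 + (-6)
= -9


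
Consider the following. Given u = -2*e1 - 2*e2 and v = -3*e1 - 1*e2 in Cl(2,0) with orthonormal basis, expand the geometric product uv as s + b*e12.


Expand: (-2*e1 - 2*e2)(-3*e1 - 1*e2)
= (-2)*(-3)*e1e1 + (-2)*(-1)*e1e2 + (-2)*(-3)*e2e1 + (-2)*(-1)*e2e2
Using e1^2 = e2^2 = 1, e2e1 = -e1e2:
Scalar part s = (-2)*(-3) + (-2)*(-1) = 6 + 2 = 8
Bivector part b = (-2)*(-1) - (-2)*(-3) = 2 - 6 = -4
uv = 8 - 4*e12


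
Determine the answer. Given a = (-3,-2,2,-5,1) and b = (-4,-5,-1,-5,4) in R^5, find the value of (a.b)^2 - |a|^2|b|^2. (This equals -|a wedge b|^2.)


a . b = (-3)*(-4) + (-2)*(-5) + 2*(-1) + (-5)*(-5) + 1*4
= 12 + 10 + (-2) + 25 + 4 = 49
|a|^2 = (-3)^2 + (-2)^2 + 2^2 + (-5)^2 + 1^2 = 43
|b|^2 = (-4)^2 + (-5)^2 + (-1)^2 + (-5)^2 + 4^2 = 83
(a.b)^2 = 49^2 = 2401
|a|^2 * |b|^2 = 43 * 83 = 3569
Result = 2401 - 3569 = -1168


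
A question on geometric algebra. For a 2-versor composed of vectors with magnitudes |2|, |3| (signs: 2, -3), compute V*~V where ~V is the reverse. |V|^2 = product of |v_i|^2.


Each vector v_i has |v_i|^2 = s_i^2
Squared scales: 2^2 = 4, (-3)^2 = 9
|V|^2 = 4 * 9
= 36


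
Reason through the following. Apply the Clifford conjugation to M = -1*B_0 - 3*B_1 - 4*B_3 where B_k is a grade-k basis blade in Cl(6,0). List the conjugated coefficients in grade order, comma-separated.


Clifford conjugate sign for grade k: (-1)^(k(k+1)/2)
Grade 0: (-1)^(0*1/2) = (-1)^0 = 1, coeff -1 -> -1
Grade 1: (-1)^(1*2/2) = (-1)^1 = -1, coeff -3 -> 3
Grade 3: (-1)^(3*4/2) = (-1)^6 = 1, coeff -4 -> -4
Conjugated coefficients: -1, 3, -4


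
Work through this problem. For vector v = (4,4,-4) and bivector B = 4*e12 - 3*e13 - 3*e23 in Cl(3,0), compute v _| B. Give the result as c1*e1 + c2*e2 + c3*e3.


Left contraction v _| B = <vB>_1 (grade-1 part of the geometric product vB).
Using e1_|e12 = e2, e2_|e12 = -e1, e1_|e13 = e3, e3_|e13 = -e1, e2_|e23 = e3, e3_|e23 = -e2:
e1 coeff: -v2*b12 - v3*b13 = -(4)*(4) - (-4)*(-3) = -28
e2 coeff: v1*b12 - v3*b23 = (4)*(4) - (-4)*(-3) = 4
e3 coeff: v1*b13 + v2*b23 = (4)*(-3) + (4)*(-3) = -24
v _| B = -28*e1 + 4*e2 - 24*e3


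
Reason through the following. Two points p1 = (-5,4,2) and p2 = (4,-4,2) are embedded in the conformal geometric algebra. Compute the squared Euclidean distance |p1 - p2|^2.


p1 - p2 = (-9, 8, 0)
|p1 - p2|^2 = (-9)^2 + 8^2 + 0^2
= 81 + 64 + 0
= 145


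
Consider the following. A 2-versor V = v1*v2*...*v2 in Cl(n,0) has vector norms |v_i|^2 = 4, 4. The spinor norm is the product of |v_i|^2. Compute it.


Spinor norm N(V) = |v1|^2 * |v2|^2 * ... * |v2|^2
= 4 * 4
Running product: 4, 16
N(V) = 16


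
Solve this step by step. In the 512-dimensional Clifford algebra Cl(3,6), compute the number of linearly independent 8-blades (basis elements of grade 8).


Number of grade-k basis blades in Cl(p,q) with n = p + q is C(n, k).
n = 3 + 6 = 9
C(9, 8) = 9! / (8! * 1!)
= 362880 / (40320 * 1)
= 9


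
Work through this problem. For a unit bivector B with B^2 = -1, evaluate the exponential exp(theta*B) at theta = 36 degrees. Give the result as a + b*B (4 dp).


For a unit bivector B with B^2 = -1, the exponential series gives
e^(theta*B) = cos(theta) + sin(theta)*B (the GA analogue of Euler's formula).
theta = 36 degrees = 0.628319 rad
cos(36 deg) = 0.8090
sin(36 deg) = 0.5878
exp(theta*B) = 0.8090 + 0.5878*B


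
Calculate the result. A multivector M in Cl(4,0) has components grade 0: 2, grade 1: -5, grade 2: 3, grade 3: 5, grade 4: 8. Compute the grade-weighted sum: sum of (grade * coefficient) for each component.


Grade-weighted sum = sum of grade_k * coefficient_k
0*2 = 0
1*(-5) = -5
2*3 = 6
3*5 = 15
4*8 = 32
Total = 0 + (-5) + 6 + 15 + 32 = 48


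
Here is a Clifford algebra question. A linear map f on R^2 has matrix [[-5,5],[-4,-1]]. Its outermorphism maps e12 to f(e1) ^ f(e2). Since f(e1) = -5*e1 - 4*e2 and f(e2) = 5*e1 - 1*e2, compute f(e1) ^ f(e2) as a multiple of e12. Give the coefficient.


The outermorphism of a linear map f sends e1^e2 to f(e1)^f(e2).
f(e1) = -5*e1 - 4*e2
f(e2) = 5*e1 - 1*e2
f(e1) ^ f(e2) = (-5*e1 - 4*e2) ^ (5*e1 - 1*e2)
= (-5)*(-1)*e12 + (-4)*5*e21
= (5 - (-20))*e12
= 25*e12
Coefficient = 25


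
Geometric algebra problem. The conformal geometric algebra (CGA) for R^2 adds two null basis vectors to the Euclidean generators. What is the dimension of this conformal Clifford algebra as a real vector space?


The conformal model of R^2 uses Cl(3,1): the 2 Euclidean generators plus two extra orthogonal generators e+ (e+^2 = +1) and e- (e-^2 = -1), from which the null vectors e0, einf are built.
Number of generators m = 2 + 2 = 4.
dim Cl(p,q) = 2^m = 2^4 = 16


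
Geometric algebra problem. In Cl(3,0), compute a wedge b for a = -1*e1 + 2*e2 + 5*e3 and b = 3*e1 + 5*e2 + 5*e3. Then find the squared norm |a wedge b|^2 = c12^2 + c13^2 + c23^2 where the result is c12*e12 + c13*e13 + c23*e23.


a wedge b = (a1*b2 - a2*b1)*e12 + (a1*b3 - a3*b1)*e13 + (a2*b3 - a3*b2)*e23
e12 coeff: (-1)*5 - 2*3 = -5 - 6 = -11
e13 coeff: (-1)*5 - 5*3 = -5 - 15 = -20
e23 coeff: 2*5 - 5*5 = 10 - 25 = -15
|a wedge b|^2 = (-11)^2 + (-20)^2 + (-15)^2
= 121 + 400 + 225
= 746


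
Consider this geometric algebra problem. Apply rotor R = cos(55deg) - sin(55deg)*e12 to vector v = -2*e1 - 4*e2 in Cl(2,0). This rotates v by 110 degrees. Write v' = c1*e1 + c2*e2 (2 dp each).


Rotor R = cos(55deg) - sin(55deg)*e12
Rotation angle theta = 2 * 55 = 110 degrees
v' = R*v*~R rotates v by theta.
cos(110deg) = -0.3420, sin(110deg) = 0.9397
v'_1 = -2*cos(110deg) - (-4)*sin(110deg)
= -2*(-0.3420) - (-4)*0.9397
= 4.44
v'_2 = -2*sin(110deg) + (-4)*cos(110deg)
= -2*0.9397 + (-4)*(-0.3420)
= -0.51
v' = 4.44*e1 - 0.51*e2


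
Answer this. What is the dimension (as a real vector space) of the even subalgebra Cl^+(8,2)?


Even subalgebra dimension = 2^(n-1)
n = 8 + 2 = 10
2^(10 - 1) = 2^9 = 512
Verification: sum of C(10,k) for even k = 1 + 45 + 210 + 210 + 45 + 1 = 512
Result = 512


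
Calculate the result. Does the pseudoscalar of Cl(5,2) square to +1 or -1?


The pseudoscalar I = e1...e_n (product of all n generators) of Cl(p,q) satisfies I^2 = (-1)^(q + n(n-1)/2).
p = 5, q = 2, n = p + q = 7
n(n-1)/2 = 7 * 6 / 2 = 21
Exponent = q + n(n-1)/2 = 2 + 21 = 23
I^2 = (-1)^23 = -1


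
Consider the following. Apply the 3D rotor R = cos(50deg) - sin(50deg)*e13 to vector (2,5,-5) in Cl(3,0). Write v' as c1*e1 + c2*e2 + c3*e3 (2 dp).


Rotor R = cos(50deg) - sin(50deg)*e13
Rotation angle theta = 2 * 50 = 100 degrees in the e13 plane (e1 -> e3).
The component perpendicular to the plane (e2) is invariant: v'_2 = v2 = 5.00
cos(100deg) = -0.1736, sin(100deg) = 0.9848
v'_1 = v1*cos(theta) - v3*sin(theta) = 2*(-0.1736) - (-5)*0.9848 = 4.58
v'_3 = v1*sin(theta) + v3*cos(theta) = 2*0.9848 + (-5)*(-0.1736) = 2.84
v' = 4.58*e1 + 5.00*e2 + 2.84*e3


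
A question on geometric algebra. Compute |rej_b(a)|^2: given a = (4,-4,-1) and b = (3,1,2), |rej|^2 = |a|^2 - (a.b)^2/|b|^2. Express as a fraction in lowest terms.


|a|^2 = 4^2 + (-4)^2 + (-1)^2 = 33
|b|^2 = 3^2 + 1^2 + 2^2 = 14
a . b = 4*3 + (-4)*1 + (-1)*2 = 6
(a.b)^2 = 6^2 = 36
|rej|^2 = 33 - 36/14
= (462 - 36)/14
= 426/14
In lowest terms: 213/7


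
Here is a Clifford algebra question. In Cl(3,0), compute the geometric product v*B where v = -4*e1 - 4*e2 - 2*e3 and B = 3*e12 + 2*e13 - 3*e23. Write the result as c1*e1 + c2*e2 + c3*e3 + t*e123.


vB has grade-1 (vector) and grade-3 (trivector) parts: vB = (v _| B) + (v ^ B).
Vector part <vB>_1:
  e1: -v2*b12 - v3*b13 = -(-4)*(3) - (-2)*(2) = 16
  e2: v1*b12 - v3*b23 = (-4)*(3) - (-2)*(-3) = -18
  e3: v1*b13 + v2*b23 = (-4)*(2) + (-4)*(-3) = 4
Trivector part <vB>_3:
  e123: v1*b23 - v2*b13 + v3*b12 = (-4)*(-3) - (-4)*(2) + (-2)*(3) = 14
vB = 16*e1 - 18*e2 + 4*e3 + 14*e123


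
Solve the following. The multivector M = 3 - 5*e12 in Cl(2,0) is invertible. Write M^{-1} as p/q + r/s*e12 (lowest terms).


M = 3 - 5*e12, where e12^2 = -1.
Since M commutes with its reverse ~M = a - b*e12, M * ~M = a^2 - b^2*e12^2 = a^2 + b^2.
So M^{-1} = ~M / (a^2 + b^2) = (a - b*e12)/(a^2 + b^2).
a^2 + b^2 = 9 + 25 = 34
Scalar part = 3/34 = 3/34
Bivector coeff = 5/34 = 5/34
M^{-1} = 3/34 + 5/34*e12


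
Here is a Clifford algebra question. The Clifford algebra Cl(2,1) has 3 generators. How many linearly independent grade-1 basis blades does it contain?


Number of grade-k basis blades in Cl(p,q) with n = p + q is C(n, k).
n = 2 + 1 = 3
C(3, 1) = 3! / (1! * 2!)
= 6 / (1 * 2)
= 3


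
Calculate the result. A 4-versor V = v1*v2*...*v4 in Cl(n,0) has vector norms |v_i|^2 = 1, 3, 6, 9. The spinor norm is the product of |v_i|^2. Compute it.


Spinor norm N(V) = |v1|^2 * |v2|^2 * ... * |v4|^2
= 1 * 3 * 6 * 9
Running product: 1, 3, 18, 162
N(V) = 162


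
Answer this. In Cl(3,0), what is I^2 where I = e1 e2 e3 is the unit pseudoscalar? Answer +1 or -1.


The pseudoscalar I = e1...e_n (product of all n generators) of Cl(p,q) satisfies I^2 = (-1)^(q + n(n-1)/2).
p = 3, q = 0, n = p + q = 3
n(n-1)/2 = 3 * 2 / 2 = 3
Exponent = q + n(n-1)/2 = 0 + 3 = 3
I^2 = (-1)^3 = -1


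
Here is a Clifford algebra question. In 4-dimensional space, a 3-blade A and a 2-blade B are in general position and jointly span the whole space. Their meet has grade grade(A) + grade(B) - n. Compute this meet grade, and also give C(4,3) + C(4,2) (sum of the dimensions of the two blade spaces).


Meet grade = grade(A) + grade(B) - n
= 3 + 2 - 4 = 1
C(4,3) = 4
C(4,2) = 6
dim_A + dim_B = 4 + 6 = 10


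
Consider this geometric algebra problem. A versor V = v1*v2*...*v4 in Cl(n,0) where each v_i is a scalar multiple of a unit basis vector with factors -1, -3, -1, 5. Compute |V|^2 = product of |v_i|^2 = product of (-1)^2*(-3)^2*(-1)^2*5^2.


Each vector v_i has |v_i|^2 = s_i^2
Squared scales: (-1)^2 = 1, (-3)^2 = 9, (-1)^2 = 1, 5^2 = 25
|V|^2 = 1 * 9 * 1 * 25
= 225


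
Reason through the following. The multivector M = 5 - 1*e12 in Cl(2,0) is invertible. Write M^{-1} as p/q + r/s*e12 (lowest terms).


M = 5 - 1*e12, where e12^2 = -1.
Since M commutes with its reverse ~M = a - b*e12, M * ~M = a^2 - b^2*e12^2 = a^2 + b^2.
So M^{-1} = ~M / (a^2 + b^2) = (a - b*e12)/(a^2 + b^2).
a^2 + b^2 = 25 + 1 = 26
Scalar part = 5/26 = 5/26
Bivector coeff = 1/26 = 1/26
M^{-1} = 5/26 + 1/26*e12


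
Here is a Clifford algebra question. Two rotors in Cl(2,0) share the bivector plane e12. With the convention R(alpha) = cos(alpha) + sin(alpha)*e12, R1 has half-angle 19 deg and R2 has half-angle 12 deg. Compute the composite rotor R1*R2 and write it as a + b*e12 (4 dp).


Same-plane rotors commute and their half-angles add:
R1*R2 = cos(a1 + a2) + sin(a1 + a2)*e12.
a1 + a2 = 19 + 12 = 31 deg
cos(31 deg) = 0.8572
sin(31 deg) = 0.5150
R1*R2 = 0.8572 + 0.5150*e12


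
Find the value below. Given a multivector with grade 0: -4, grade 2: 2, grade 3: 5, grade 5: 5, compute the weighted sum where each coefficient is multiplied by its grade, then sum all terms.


Grade-weighted sum = sum of grade_k * coefficient_k
0*(-4) = 0
2*2 = 4
3*5 = 15
5*5 = 25
Total = 0 + 4 + 15 + 25 = 44


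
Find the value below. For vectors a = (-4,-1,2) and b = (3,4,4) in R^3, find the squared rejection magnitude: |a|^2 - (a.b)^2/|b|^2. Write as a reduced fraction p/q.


|a|^2 = (-4)^2 + (-1)^2 + 2^2 = 21
|b|^2 = 3^2 + 4^2 + 4^2 = 41
a . b = (-4)*3 + (-1)*4 + 2*4 = -8
(a.b)^2 = (-8)^2 = 64
|rej|^2 = 21 - 64/41
= (861 - 64)/41
= 797/41
In lowest terms: 797/41


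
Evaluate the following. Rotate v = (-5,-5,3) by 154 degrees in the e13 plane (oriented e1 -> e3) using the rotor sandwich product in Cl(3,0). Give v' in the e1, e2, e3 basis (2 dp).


Rotor R = cos(77deg) - sin(77deg)*e13
Rotation angle theta = 2 * 77 = 154 degrees in the e13 plane (e1 -> e3).
The component perpendicular to the plane (e2) is invariant: v'_2 = v2 = -5.00
cos(154deg) = -0.8988, sin(154deg) = 0.4384
v'_1 = v1*cos(theta) - v3*sin(theta) = -5*(-0.8988) - 3*0.4384 = 3.18
v'_3 = v1*sin(theta) + v3*cos(theta) = -5*0.4384 + 3*(-0.8988) = -4.89
v' = 3.18*e1 - 5.00*e2 - 4.89*e3


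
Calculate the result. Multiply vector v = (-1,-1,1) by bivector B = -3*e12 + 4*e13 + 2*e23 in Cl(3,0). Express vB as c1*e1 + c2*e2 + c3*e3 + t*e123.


vB has grade-1 (vector) and grade-3 (trivector) parts: vB = (v _| B) + (v ^ B).
Vector part <vB>_1:
  e1: -v2*b12 - v3*b13 = -(-1)*(-3) - (1)*(4) = -7
  e2: v1*b12 - v3*b23 = (-1)*(-3) - (1)*(2) = 1
  e3: v1*b13 + v2*b23 = (-1)*(4) + (-1)*(2) = -6
Trivector part <vB>_3:
  e123: v1*b23 - v2*b13 + v3*b12 = (-1)*(2) - (-1)*(4) + (1)*(-3) = -1
vB = -7*e1 + 1*e2 - 6*e3 - 1*e123


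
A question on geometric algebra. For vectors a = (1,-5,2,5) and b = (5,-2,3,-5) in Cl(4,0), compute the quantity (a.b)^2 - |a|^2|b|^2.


a . b = 1*5 + (-5)*(-2) + 2*3 + 5*(-5)
= 5 + 10 + 6 + (-25) = -4
|a|^2 = 1^2 + (-5)^2 + 2^2 + 5^2 = 55
|b|^2 = 5^2 + (-2)^2 + 3^2 + (-5)^2 = 63
(a.b)^2 = (-4)^2 = 16
|a|^2 * |b|^2 = 55 * 63 = 3465
Result = 16 - 3465 = -3449


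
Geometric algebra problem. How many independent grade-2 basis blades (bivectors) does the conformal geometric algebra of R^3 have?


The conformal model of R^3 uses Cl(4,1) with m = 3 + 2 = 5 generators.
Number of grade-2 blades = C(m, 2) = C(5, 2)
= 5*4/2 = 10


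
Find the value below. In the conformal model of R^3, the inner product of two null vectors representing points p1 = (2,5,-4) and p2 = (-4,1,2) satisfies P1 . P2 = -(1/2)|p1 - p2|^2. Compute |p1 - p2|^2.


p1 - p2 = (6, 4, -6)
|p1 - p2|^2 = 6^2 + 4^2 + (-6)^2
= 36 + 16 + 36
= 88


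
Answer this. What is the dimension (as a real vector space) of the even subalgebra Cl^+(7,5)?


Even subalgebra dimension = 2^(n-1)
n = 7 + 5 = 12
2^(12 - 1) = 2^11 = 2048
Verification: sum of C(12,k) for even k = 1 + 66 + 495 + 924 + 495 + 66 + 1 = 2048
Result = 2048


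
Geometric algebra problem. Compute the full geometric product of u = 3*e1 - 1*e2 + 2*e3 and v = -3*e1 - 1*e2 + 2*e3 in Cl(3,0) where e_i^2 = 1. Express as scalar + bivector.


In Cl(3,0): e_i^2 = 1, e_ie_j = -e_je_i for i != j.
Scalar part = u . v = 3*(-3) + (-1)*(-1) + 2*2
= -9 + 1 + 4 = -4
e12 coeff = 3*(-1) - (-1)*(-3) = -3 - 3 = -6
e13 coeff = 3*2 - 2*(-3) = 6 - (-6) = 12
e23 coeff = (-1)*2 - 2*(-1) = -2 - (-2) = 0
uv = -4 - 6*e12 + 12*e13 + 0*e23


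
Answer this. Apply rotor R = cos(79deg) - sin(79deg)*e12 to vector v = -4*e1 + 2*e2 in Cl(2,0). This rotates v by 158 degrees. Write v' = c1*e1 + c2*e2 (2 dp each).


Rotor R = cos(79deg) - sin(79deg)*e12
Rotation angle theta = 2 * 79 = 158 degrees
v' = R*v*~R rotates v by theta.
cos(158deg) = -0.9272, sin(158deg) = 0.3746
v'_1 = -4*cos(158deg) - 2*sin(158deg)
= -4*(-0.9272) - 2*0.3746
= 2.96
v'_2 = -4*sin(158deg) + 2*cos(158deg)
= -4*0.3746 + 2*(-0.9272)
= -3.35
v' = 2.96*e1 - 3.35*e2


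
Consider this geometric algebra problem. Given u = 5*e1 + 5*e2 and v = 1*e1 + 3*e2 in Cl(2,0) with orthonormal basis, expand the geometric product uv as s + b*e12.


Expand: (5*e1 + 5*e2)(1*e1 + 3*e2)
= 5*1*e1e1 + 5*3*e1e2 + 5*1*e2e1 + 5*3*e2e2
Using e1^2 = e2^2 = 1, e2e1 = -e1e2:
Scalar part s = 5*1 + 5*3 = 5 + 15 = 20
Bivector part b = 5*3 - 5*1 = 15 - 5 = 10
uv = 20 + 10*e12


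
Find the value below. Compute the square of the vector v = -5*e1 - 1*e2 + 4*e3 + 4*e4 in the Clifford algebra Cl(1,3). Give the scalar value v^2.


v^2 = sum of c_i^2 * e_i^2
Positive signature terms (e_i^2 = +1): (-5)^2 = 25
Negative signature terms (e_j^2 = -1): (-1)^2 + 4^2 + 4^2 = 33
v^2 = 25 - 33 = -8


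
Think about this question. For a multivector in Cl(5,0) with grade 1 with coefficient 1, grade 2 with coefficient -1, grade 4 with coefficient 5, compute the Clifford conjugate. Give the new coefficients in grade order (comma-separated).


Clifford conjugate sign for grade k: (-1)^(k(k+1)/2)
Grade 1: (-1)^(1*2/2) = (-1)^1 = -1, coeff 1 -> -1
Grade 2: (-1)^(2*3/2) = (-1)^3 = -1, coeff -1 -> 1
Grade 4: (-1)^(4*5/2) = (-1)^10 = 1, coeff 5 -> 5
Conjugated coefficients: -1, 1, 5


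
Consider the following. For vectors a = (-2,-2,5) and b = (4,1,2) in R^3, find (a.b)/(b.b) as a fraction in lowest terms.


Projection coefficient = (a . b) / (b . b)
a . b = (-2)*4 + (-2)*1 + 5*2
= -8 + (-2) + 10 = 0
b . b = 4^2 + 1^2 + 2^2
= 16 + 1 + 4 = 21
Coefficient = 0/21
In lowest terms: 0/1


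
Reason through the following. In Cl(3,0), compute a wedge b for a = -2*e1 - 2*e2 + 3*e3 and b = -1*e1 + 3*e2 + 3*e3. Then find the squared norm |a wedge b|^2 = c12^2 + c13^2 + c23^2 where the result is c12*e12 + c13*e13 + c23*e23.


a wedge b = (a1*b2 - a2*b1)*e12 + (a1*b3 - a3*b1)*e13 + (a2*b3 - a3*b2)*e23
e12 coeff: (-2)*3 - (-2)*(-1) = -6 - 2 = -8
e13 coeff: (-2)*3 - 3*(-1) = -6 - (-3) = -3
e23 coeff: (-2)*3 - 3*3 = -6 - 9 = -15
|a wedge b|^2 = (-8)^2 + (-3)^2 + (-15)^2
= 64 + 9 + 225
= 298


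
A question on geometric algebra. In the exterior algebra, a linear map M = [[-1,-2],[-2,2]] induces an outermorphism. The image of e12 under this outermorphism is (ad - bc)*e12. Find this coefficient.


The outermorphism of a linear map f sends e1^e2 to f(e1)^f(e2).
f(e1) = -1*e1 - 2*e2
f(e2) = -2*e1 + 2*e2
f(e1) ^ f(e2) = (-1*e1 - 2*e2) ^ (-2*e1 + 2*e2)
= (-1)*2*e12 + (-2)*(-2)*e21
= (-2 - 4)*e12
= -6*e12
Coefficient = -6


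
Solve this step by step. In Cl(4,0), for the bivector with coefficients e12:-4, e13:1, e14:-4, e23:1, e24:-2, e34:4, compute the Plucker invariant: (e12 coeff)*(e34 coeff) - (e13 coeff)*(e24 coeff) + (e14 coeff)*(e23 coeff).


Plucker relation: af - be + cd
a*f = (-4)*4 = -16
b*e = 1*(-2) = -2
c*d = (-4)*1 = -4
af - be + cd = -16 - (-2) + (-4)
= -18


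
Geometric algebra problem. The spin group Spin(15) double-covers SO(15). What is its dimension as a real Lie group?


Spin(n) double-covers SO(n); both have Lie algebra so(n) of dimension n(n-1)/2.
n = 15
n(n-1) = 15 * 14 = 210
dim Spin(15) = 210/2 = 105


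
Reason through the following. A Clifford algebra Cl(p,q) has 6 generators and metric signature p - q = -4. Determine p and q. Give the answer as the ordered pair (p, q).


We need p + q = 6 and p - q = -4.
Adding: 2p = 6 + (-4) = 2, so p = 1.
Then q = 6 - 1 = 5.
(p, q) = (1, 5)


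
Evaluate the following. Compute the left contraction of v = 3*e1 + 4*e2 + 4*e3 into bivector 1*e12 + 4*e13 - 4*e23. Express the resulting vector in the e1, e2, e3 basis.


Left contraction v _| B = <vB>_1 (grade-1 part of the geometric product vB).
Using e1_|e12 = e2, e2_|e12 = -e1, e1_|e13 = e3, e3_|e13 = -e1, e2_|e23 = e3, e3_|e23 = -e2:
e1 coeff: -v2*b12 - v3*b13 = -(4)*(1) - (4)*(4) = -20
e2 coeff: v1*b12 - v3*b23 = (3)*(1) - (4)*(-4) = 19
e3 coeff: v1*b13 + v2*b23 = (3)*(4) + (4)*(-4) = -4
v _| B = -20*e1 + 19*e2 - 4*e3


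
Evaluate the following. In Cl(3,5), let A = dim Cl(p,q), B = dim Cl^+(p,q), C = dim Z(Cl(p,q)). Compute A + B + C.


n = 3 + 5 = 8
Total dim = 2^8 = 256
Even subalgebra dim = 2^7 = 128
n is even, so center dim = 1
Sum = 256 + 128 + 1 = 385


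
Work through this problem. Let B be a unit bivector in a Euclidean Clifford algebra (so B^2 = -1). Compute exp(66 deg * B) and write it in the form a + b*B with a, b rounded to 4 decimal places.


For a unit bivector B with B^2 = -1, the exponential series gives
e^(theta*B) = cos(theta) + sin(theta)*B (the GA analogue of Euler's formula).
theta = 66 degrees = 1.151917 rad
cos(66 deg) = 0.4067
sin(66 deg) = 0.9135
exp(theta*B) = 0.4067 + 0.9135*B


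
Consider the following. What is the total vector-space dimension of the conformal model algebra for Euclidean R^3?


The conformal model of R^3 uses Cl(4,1): the 3 Euclidean generators plus two extra orthogonal generators e+ (e+^2 = +1) and e- (e-^2 = -1), from which the null vectors e0, einf are built.
Number of generators m = 3 + 2 = 5.
dim Cl(p,q) = 2^m = 2^5 = 32


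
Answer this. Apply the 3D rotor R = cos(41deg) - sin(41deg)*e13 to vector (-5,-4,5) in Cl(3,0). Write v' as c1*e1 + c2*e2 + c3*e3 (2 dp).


Rotor R = cos(41deg) - sin(41deg)*e13
Rotation angle theta = 2 * 41 = 82 degrees in the e13 plane (e1 -> e3).
The component perpendicular to the plane (e2) is invariant: v'_2 = v2 = -4.00
cos(82deg) = 0.1392, sin(82deg) = 0.9903
v'_1 = v1*cos(theta) - v3*sin(theta) = -5*0.1392 - 5*0.9903 = -5.65
v'_3 = v1*sin(theta) + v3*cos(theta) = -5*0.9903 + 5*0.1392 = -4.26
v' = -5.65*e1 - 4.00*e2 - 4.26*e3


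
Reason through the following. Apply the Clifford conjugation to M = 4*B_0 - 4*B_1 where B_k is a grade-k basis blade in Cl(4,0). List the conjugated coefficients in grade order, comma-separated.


Clifford conjugate sign for grade k: (-1)^(k(k+1)/2)
Grade 0: (-1)^(0*1/2) = (-1)^0 = 1, coeff 4 -> 4
Grade 1: (-1)^(1*2/2) = (-1)^1 = -1, coeff -4 -> 4
Conjugated coefficients: 4, 4


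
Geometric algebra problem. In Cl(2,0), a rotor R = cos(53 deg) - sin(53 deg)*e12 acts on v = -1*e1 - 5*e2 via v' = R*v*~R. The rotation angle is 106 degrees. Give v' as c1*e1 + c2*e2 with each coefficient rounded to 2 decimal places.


Rotor R = cos(53deg) - sin(53deg)*e12
Rotation angle theta = 2 * 53 = 106 degrees
v' = R*v*~R rotates v by theta.
cos(106deg) = -0.2756, sin(106deg) = 0.9613
v'_1 = -1*cos(106deg) - (-5)*sin(106deg)
= -1*(-0.2756) - (-5)*0.9613
= 5.08
v'_2 = -1*sin(106deg) + (-5)*cos(106deg)
= -1*0.9613 + (-5)*(-0.2756)
= 0.42
v' = 5.08*e1 + 0.42*e2
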